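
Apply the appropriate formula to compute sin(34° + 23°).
sin(34° + 23°) = sin 34° cos 23° + cos 34° sin 23° = 0.8387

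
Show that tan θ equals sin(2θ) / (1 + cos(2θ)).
RHS = 2 sin θ cos θ / (2cos²θ) = sin θ/cos θ = tan θ = LHS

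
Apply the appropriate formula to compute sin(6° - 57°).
sin(6° - 57°) = sin 6° cos 57° - cos 6° sin 57° = -0.7771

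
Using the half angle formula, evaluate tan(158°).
tan(158°) = sin 316° / (1 + cos 316°) = -0.404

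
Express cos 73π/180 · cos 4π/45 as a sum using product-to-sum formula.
cos 73π/180 cos 4π/45 = (1/2)[cos(73π/180-4π/45) + cos(73π/180+4π/45)]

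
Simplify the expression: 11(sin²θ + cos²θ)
11(sin²θ + cos²θ) = 11 (using Pythagorean identity)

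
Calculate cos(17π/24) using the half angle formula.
cos(17π/24) = -√((1 + cos 17π/12)/2) = -0.6088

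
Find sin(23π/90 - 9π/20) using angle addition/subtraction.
sin(23π/90 - 9π/20) = sin 23π/90 cos 9π/20 - cos 23π/90 sin 9π/20 = -0.5736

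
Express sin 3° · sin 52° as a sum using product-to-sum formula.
sin 3° sin 52° = (1/2)[cos(3°-52°) - cos(3°+52°)]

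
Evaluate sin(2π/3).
sin(2π/3) = √3/2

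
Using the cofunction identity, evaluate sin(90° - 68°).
sin(90° - 68°) = cos(68°) = 0.3746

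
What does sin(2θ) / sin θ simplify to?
sin(2θ) / sin θ = 2 cos θ (using Double angle)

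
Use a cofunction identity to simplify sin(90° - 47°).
sin(90° - 47°) = cos(47°)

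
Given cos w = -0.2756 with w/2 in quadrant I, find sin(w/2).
sin(w/2) = ±√((1 - cos w)/2); positive since w/2 ∈ QI, so sin(w/2) = 0.7986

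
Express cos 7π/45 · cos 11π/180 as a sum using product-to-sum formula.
cos 7π/45 cos 11π/180 = (1/2)[cos(7π/45-11π/180) + cos(7π/45+11π/180)]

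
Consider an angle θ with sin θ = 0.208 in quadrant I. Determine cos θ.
cos θ = √(1 - sin²θ) = 0.9781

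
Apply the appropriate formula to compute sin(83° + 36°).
sin(83° + 36°) = sin 83° cos 36° + cos 83° sin 36° = 0.8746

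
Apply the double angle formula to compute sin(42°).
sin(42°) = 2 sin 21° cos 21° = 0.6691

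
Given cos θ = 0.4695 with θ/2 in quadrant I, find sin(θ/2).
sin(θ/2) = ±√((1 - cos θ)/2); positive since θ/2 ∈ QI, so sin(θ/2) = 0.515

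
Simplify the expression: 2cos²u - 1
2cos²u - 1 = cos(2u) (using Double angle)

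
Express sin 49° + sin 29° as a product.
sin 49° + sin 29° = 2 sin(39°) cos(10°)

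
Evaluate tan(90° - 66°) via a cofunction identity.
tan(90° - 66°) = cot(66°) = 0.4452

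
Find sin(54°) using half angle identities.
sin(54°) = √((1 - cos 108°)/2) = 0.809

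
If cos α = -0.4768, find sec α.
sec α = 1/cos α = -2.097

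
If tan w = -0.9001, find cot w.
cot w = 1/tan w = -1.111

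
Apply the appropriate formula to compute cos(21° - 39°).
cos(21° - 39°) = cos 21° cos 39° + sin 21° sin 39° = 0.9511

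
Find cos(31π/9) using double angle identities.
cos(31π/9) = 2cos²31π/18 - 1 = -0.1736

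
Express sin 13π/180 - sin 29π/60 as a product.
sin 13π/180 - sin 29π/60 = 2 cos(5π/18) sin(-37π/180)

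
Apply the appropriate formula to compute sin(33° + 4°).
sin(33° + 4°) = sin 33° cos 4° + cos 33° sin 4° = 0.6018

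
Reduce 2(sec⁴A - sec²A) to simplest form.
2(sec⁴A - sec²A) = 2(tan⁴A + tan²A) (using Pythagorean)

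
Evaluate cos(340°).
cos(340°) = 0.9397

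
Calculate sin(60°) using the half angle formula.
sin(60°) = √((1 - cos 120°)/2) = √3/2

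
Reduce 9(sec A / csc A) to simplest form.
9(sec A / csc A) = 9(tan A) (using Reciprocal identities)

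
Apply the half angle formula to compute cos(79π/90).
cos(79π/90) = -√((1 + cos 79π/45)/2) = -0.9272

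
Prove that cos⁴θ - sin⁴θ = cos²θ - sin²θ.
LHS = (cos²θ - sin²θ)(cos²θ + sin²θ) = (cos²θ - sin²θ) · 1 = cos²θ - sin²θ = RHS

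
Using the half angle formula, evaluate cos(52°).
cos(52°) = √((1 + cos 104°)/2) = 0.6157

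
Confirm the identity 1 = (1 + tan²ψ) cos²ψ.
RHS = sec²ψ · cos²ψ = (1/cos²ψ) · cos²ψ = 1 = LHS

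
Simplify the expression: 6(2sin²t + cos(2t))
6(2sin²t + cos(2t)) = 6 (using Double angle)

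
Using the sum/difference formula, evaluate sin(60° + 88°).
sin(60° + 88°) = sin 60° cos 88° + cos 60° sin 88° = 0.5299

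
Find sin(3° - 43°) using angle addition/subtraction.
sin(3° - 43°) = sin 3° cos 43° - cos 3° sin 43° = -0.6428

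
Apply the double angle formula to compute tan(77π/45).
tan(77π/45) = 2 tan 77π/90 / (1 - tan²77π/90) = -1.28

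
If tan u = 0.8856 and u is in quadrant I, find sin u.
sin u = 0.663 (using tan²u + 1 = sec²u)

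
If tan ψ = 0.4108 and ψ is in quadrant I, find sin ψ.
sin ψ = 0.38 (using tan²ψ + 1 = sec²ψ)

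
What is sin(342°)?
sin(342°) = -0.309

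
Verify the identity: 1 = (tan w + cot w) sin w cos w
RHS = (sin w/cos w + cos w/sin w) sin w cos w = ((sin²w + cos²w)/(sin w cos w)) · sin w cos w = sin²w + cos²w = 1 = LHS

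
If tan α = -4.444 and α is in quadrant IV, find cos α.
cos α = 0.2195 (using tan²α + 1 = sec²α)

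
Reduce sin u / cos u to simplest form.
sin u / cos u = tan u (using Quotient identity)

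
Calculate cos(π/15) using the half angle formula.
cos(π/15) = √((1 + cos 2π/15)/2) = 0.9781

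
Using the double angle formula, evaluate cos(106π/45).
cos(106π/45) = cos²53π/45 - sin²53π/45 = 0.4384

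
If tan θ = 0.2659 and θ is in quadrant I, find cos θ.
cos θ = 0.9664 (using tan²θ + 1 = sec²θ)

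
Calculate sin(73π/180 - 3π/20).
sin(73π/180 - 3π/20) = sin 73π/180 cos 3π/20 - cos 73π/180 sin 3π/20 = 0.7193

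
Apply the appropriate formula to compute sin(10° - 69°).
sin(10° - 69°) = sin 10° cos 69° - cos 10° sin 69° = -0.8572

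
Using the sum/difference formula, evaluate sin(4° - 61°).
sin(4° - 61°) = sin 4° cos 61° - cos 4° sin 61° = -0.8387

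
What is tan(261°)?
tan(261°) = 6.314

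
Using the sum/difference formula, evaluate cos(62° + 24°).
cos(62° + 24°) = cos 62° cos 24° - sin 62° sin 24° = 0.06976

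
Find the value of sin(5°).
sin(5°) = 0.08716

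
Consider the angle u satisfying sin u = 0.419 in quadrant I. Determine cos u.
cos u = √(1 - sin²u) = 0.908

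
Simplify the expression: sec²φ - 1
sec²φ - 1 = tan²φ (using Pythagorean identity)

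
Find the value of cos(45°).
cos(45°) = √2/2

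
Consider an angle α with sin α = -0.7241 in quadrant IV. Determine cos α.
cos α = √(1 - sin²α) = 0.6897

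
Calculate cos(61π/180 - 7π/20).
cos(61π/180 - 7π/20) = cos 61π/180 cos 7π/20 + sin 61π/180 sin 7π/20 = 0.9994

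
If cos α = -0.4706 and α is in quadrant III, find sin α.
sin α = -0.8823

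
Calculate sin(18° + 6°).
sin(18° + 6°) = sin 18° cos 6° + cos 18° sin 6° = 0.4067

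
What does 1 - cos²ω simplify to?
1 - cos²ω = sin²ω (using Pythagorean identity)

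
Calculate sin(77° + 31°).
sin(77° + 31°) = sin 77° cos 31° + cos 77° sin 31° = 0.9511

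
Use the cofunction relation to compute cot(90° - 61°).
cot(90° - 61°) = tan(61°) = 1.804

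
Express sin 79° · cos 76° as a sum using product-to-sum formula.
sin 79° cos 76° = (1/2)[sin(79°+76°) + sin(79°-76°)]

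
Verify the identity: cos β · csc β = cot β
LHS = cos β · (1/sin β) = cos β/sin β = cot β = RHS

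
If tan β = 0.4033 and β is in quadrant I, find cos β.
cos β = 0.9274 (using tan²β + 1 = sec²β)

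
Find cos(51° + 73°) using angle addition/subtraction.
cos(51° + 73°) = cos 51° cos 73° - sin 51° sin 73° = -0.5592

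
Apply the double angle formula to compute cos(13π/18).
cos(13π/18) = cos²13π/36 - sin²13π/36 = -0.6428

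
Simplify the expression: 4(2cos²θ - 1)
4(2cos²θ - 1) = 4(cos(2θ)) (using Double angle)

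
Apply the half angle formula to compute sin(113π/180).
sin(113π/180) = √((1 - cos 113π/90)/2) = 0.9205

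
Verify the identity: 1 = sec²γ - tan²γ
RHS = 1/cos²γ - sin²γ/cos²γ = (1 - sin²γ)/cos²γ = cos²γ/cos²γ = 1 = LHS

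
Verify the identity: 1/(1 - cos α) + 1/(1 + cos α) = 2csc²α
LHS = [(1 + cos α) + (1 - cos α)] / [(1 - cos α)(1 + cos α)] = 2/(1 - cos²α) = 2/sin²α = 2csc²α = RHS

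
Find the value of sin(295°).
sin(295°) = -0.9063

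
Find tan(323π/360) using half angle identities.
tan(323π/360) = sin 323π/180 / (1 + cos 323π/180) = -0.3346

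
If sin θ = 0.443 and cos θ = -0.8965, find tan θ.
tan θ = sin θ / cos θ = -0.4941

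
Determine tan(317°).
tan(317°) = -0.9325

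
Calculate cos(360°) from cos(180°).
cos(360°) = cos²180° - sin²180° = 1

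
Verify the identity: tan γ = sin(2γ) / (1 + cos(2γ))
RHS = 2 sin γ cos γ / (2cos²γ) = sin γ/cos γ = tan γ = LHS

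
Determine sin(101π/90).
sin(101π/90) = -0.3746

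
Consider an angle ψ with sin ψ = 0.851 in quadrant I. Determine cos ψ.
cos ψ = √(1 - sin²ψ) = 0.5252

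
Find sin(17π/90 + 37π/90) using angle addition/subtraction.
sin(17π/90 + 37π/90) = sin 17π/90 cos 37π/90 + cos 17π/90 sin 37π/90 = 0.9511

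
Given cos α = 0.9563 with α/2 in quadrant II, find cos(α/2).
cos(α/2) = ±√((1 + cos α)/2); negative since α/2 ∈ QII, so cos(α/2) = -0.989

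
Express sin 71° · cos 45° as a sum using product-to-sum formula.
sin 71° cos 45° = (1/2)[sin(71°+45°) + sin(71°-45°)]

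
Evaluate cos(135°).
cos(135°) = -√2/2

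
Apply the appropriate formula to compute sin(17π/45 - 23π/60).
sin(17π/45 - 23π/60) = sin 17π/45 cos 23π/60 - cos 17π/45 sin 23π/60 = -0.01745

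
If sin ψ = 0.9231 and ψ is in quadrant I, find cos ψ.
cos ψ = 0.3846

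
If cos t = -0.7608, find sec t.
sec t = 1/cos t = -1.314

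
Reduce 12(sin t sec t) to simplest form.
12(sin t sec t) = 12(tan t) (using Reciprocal + quotient)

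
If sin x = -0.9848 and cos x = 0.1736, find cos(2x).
cos(2x) = cos²x - sin²x = -0.9397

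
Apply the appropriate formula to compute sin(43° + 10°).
sin(43° + 10°) = sin 43° cos 10° + cos 43° sin 10° = 0.7986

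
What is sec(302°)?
sec(302°) = 1.887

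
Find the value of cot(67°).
cot(67°) = 0.4245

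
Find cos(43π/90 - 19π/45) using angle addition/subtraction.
cos(43π/90 - 19π/45) = cos 43π/90 cos 19π/45 + sin 43π/90 sin 19π/45 = 0.9848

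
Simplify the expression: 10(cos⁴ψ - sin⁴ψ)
10(cos⁴ψ - sin⁴ψ) = 10(cos(2ψ)) (using Factoring + double angle)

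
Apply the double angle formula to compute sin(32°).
sin(32°) = 2 sin 16° cos 16° = 0.5299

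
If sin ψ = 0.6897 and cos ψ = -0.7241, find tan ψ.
tan ψ = sin ψ / cos ψ = -0.9525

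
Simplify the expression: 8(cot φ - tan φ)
8(cot φ - tan φ) = 8(2 cot(2φ)) (using Double angle)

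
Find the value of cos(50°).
cos(50°) = 0.6428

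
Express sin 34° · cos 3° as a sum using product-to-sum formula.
sin 34° cos 3° = (1/2)[sin(34°+3°) + sin(34°-3°)]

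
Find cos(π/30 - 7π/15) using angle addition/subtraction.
cos(π/30 - 7π/15) = cos π/30 cos 7π/15 + sin π/30 sin 7π/15 = 0.2079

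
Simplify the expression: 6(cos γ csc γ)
6(cos γ csc γ) = 6(cot γ) (using Reciprocal + quotient)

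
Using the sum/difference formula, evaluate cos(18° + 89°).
cos(18° + 89°) = cos 18° cos 89° - sin 18° sin 89° = -0.2924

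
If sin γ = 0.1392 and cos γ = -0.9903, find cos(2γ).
cos(2γ) = cos²γ - sin²γ = 0.9613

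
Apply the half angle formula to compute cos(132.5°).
cos(132.5°) = -√((1 + cos 265°)/2) = -0.6756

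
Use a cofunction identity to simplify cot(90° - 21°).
cot(90° - 21°) = tan(21°)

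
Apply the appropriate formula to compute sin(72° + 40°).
sin(72° + 40°) = sin 72° cos 40° + cos 72° sin 40° = 0.9272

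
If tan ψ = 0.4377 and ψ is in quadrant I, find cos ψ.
cos ψ = 0.9161 (using tan²ψ + 1 = sec²ψ)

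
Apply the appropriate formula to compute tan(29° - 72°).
tan(29° - 72°) = (tan 29° - tan 72°)/(1 + tan 29° tan 72°) = -0.9325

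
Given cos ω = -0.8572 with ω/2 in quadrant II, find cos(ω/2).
cos(ω/2) = ±√((1 + cos ω)/2); negative since ω/2 ∈ QII, so cos(ω/2) = -0.2672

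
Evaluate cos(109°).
cos(109°) = -0.3256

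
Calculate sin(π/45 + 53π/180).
sin(π/45 + 53π/180) = sin π/45 cos 53π/180 + cos π/45 sin 53π/180 = 0.8387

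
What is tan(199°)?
tan(199°) = 0.3443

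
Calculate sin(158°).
sin(158°) = 0.3746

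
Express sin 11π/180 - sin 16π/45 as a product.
sin 11π/180 - sin 16π/45 = 2 cos(5π/24) sin(-53π/360)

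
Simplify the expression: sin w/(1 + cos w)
sin w/(1 + cos w) = tan(w/2) (using Half angle)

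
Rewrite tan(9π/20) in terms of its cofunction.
tan(9π/20) = cot(π/2 - 9π/20) = cot(π/20)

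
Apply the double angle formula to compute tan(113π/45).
tan(113π/45) = 2 tan 113π/90 / (1 - tan²113π/90) = -28.64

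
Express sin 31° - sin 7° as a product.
sin 31° - sin 7° = 2 cos(19°) sin(12°)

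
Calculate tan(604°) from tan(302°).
tan(604°) = 2 tan 302° / (1 - tan²302°) = 2.05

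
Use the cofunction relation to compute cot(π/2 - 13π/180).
cot(π/2 - 13π/180) = tan(13π/180) = 0.2309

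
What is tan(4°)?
tan(4°) = 0.06993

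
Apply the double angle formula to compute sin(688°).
sin(688°) = 2 sin 344° cos 344° = -0.5299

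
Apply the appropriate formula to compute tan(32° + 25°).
tan(32° + 25°) = (tan 32° + tan 25°)/(1 - tan 32° tan 25°) = 1.54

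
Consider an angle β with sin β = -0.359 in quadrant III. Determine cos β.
cos β = ±√(1 - sin²β) = -0.9333 (negative in QIII)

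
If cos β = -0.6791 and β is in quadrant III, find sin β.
sin β = -0.734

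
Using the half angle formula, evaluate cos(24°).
cos(24°) = √((1 + cos 48°)/2) = 0.9135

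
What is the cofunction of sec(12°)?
sec(12°) = csc(90° - 12°) = csc(78°)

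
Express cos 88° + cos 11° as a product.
cos 88° + cos 11° = 2 cos(49.5°) cos(38.5°)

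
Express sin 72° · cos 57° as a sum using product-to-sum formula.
sin 72° cos 57° = (1/2)[sin(72°+57°) + sin(72°-57°)]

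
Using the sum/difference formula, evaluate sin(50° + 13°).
sin(50° + 13°) = sin 50° cos 13° + cos 50° sin 13° = 0.891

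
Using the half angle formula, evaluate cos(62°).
cos(62°) = √((1 + cos 124°)/2) = 0.4695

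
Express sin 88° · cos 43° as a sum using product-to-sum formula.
sin 88° cos 43° = (1/2)[sin(88°+43°) + sin(88°-43°)]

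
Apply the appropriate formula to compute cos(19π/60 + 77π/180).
cos(19π/60 + 77π/180) = cos 19π/60 cos 77π/180 - sin 19π/60 sin 77π/180 = -0.6947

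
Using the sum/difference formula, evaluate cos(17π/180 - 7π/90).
cos(17π/180 - 7π/90) = cos 17π/180 cos 7π/90 + sin 17π/180 sin 7π/90 = 0.9986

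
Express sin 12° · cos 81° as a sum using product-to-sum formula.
sin 12° cos 81° = (1/2)[sin(12°+81°) + sin(12°-81°)]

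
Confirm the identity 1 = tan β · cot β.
RHS = (sin β/cos β) · (cos β/sin β) = 1 = LHS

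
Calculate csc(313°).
csc(313°) = -1.367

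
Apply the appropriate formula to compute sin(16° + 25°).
sin(16° + 25°) = sin 16° cos 25° + cos 16° sin 25° = 0.6561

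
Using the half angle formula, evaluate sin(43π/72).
sin(43π/72) = √((1 - cos 43π/36)/2) = 0.9537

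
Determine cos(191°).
cos(191°) = -0.9816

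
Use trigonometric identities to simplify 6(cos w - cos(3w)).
6(cos w - cos(3w)) = 6(2 sin(2w) sin w) (using Sum-to-product)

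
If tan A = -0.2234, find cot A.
cot A = 1/tan A = -4.476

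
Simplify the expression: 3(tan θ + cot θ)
3(tan θ + cot θ) = 3(sec θ csc θ) (using Quotient identities)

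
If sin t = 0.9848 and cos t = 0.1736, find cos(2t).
cos(2t) = cos²t - sin²t = -0.9397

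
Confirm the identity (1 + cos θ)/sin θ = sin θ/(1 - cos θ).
RHS = sin θ(1 + cos θ) / ((1 - cos θ)(1 + cos θ)) = sin θ(1 + cos θ) / (1 - cos²θ) = sin θ(1 + cos θ) / sin²θ = (1 + cos θ)/sin θ = LHS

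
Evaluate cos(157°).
cos(157°) = -0.9205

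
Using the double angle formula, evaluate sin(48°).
sin(48°) = 2 sin 24° cos 24° = 0.7431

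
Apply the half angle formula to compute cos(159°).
cos(159°) = -√((1 + cos 318°)/2) = -0.9336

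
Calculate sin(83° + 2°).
sin(83° + 2°) = sin 83° cos 2° + cos 83° sin 2° = 0.9962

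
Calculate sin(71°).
sin(71°) = 0.9455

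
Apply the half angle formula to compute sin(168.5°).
sin(168.5°) = √((1 - cos 337°)/2) = 0.1994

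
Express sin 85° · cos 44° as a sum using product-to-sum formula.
sin 85° cos 44° = (1/2)[sin(85°+44°) + sin(85°-44°)]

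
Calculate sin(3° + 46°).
sin(3° + 46°) = sin 3° cos 46° + cos 3° sin 46° = 0.7547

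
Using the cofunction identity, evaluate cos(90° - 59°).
cos(90° - 59°) = sin(59°) = 0.8572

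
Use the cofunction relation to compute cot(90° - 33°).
cot(90° - 33°) = tan(33°) = 0.6494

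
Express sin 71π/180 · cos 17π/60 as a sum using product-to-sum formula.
sin 71π/180 cos 17π/60 = (1/2)[sin(71π/180+17π/60) + sin(71π/180-17π/60)]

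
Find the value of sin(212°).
sin(212°) = -0.5299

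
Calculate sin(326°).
sin(326°) = -0.5592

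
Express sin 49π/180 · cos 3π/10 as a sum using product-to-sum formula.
sin 49π/180 cos 3π/10 = (1/2)[sin(49π/180+3π/10) + sin(49π/180-3π/10)]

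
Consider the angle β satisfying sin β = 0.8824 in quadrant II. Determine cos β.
cos β = ±√(1 - sin²β) = -0.4705 (negative in QII)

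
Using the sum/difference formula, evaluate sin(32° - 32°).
sin(32° - 32°) = sin 32° cos 32° - cos 32° sin 32° = 0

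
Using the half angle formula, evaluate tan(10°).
tan(10°) = sin 20° / (1 + cos 20°) = 0.1763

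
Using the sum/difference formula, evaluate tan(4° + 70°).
tan(4° + 70°) = (tan 4° + tan 70°)/(1 - tan 4° tan 70°) = 3.487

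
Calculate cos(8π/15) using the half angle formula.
cos(8π/15) = -√((1 + cos 16π/15)/2) = -0.1045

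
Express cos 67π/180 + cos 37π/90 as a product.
cos 67π/180 + cos 37π/90 = 2 cos(47π/120) cos(-7π/360)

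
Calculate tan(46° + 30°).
tan(46° + 30°) = (tan 46° + tan 30°)/(1 - tan 46° tan 30°) = 4.011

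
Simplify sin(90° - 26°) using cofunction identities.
sin(90° - 26°) = cos(26°)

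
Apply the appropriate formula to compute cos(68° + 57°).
cos(68° + 57°) = cos 68° cos 57° - sin 68° sin 57° = -0.5736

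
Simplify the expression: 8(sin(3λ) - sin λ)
8(sin(3λ) - sin λ) = 8(2 cos(2λ) sin λ) (using Sum-to-product)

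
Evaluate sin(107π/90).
sin(107π/90) = -0.5592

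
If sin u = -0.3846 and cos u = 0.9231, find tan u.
tan u = sin u / cos u = -0.4166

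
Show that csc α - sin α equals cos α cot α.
LHS = 1/sin α - sin α = (1 - sin²α)/sin α = cos²α/sin α = cos α · (cos α/sin α) = cos α cot α = RHS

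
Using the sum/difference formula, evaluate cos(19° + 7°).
cos(19° + 7°) = cos 19° cos 7° - sin 19° sin 7° = 0.8988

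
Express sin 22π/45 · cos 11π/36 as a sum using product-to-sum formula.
sin 22π/45 cos 11π/36 = (1/2)[sin(22π/45+11π/36) + sin(22π/45-11π/36)]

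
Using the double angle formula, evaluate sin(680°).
sin(680°) = 2 sin 340° cos 340° = -0.6428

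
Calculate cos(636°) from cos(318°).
cos(636°) = cos²318° - sin²318° = 0.1045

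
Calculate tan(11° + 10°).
tan(11° + 10°) = (tan 11° + tan 10°)/(1 - tan 11° tan 10°) = 0.3839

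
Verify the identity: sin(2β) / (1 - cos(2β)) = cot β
LHS = 2 sin β cos β / (2sin²β) = cos β/sin β = cot β = RHS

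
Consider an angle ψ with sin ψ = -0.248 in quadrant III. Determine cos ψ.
cos ψ = ±√(1 - sin²ψ) = -0.9688 (negative in QIII)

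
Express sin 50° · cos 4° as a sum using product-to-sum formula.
sin 50° cos 4° = (1/2)[sin(50°+4°) + sin(50°-4°)]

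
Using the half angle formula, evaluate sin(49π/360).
sin(49π/360) = √((1 - cos 49π/180)/2) = 0.4147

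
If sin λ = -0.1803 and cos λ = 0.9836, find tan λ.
tan λ = sin λ / cos λ = -0.1833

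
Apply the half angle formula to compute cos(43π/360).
cos(43π/360) = √((1 + cos 43π/180)/2) = 0.9304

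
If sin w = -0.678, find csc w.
csc w = 1/sin w = -1.475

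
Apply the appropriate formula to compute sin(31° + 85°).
sin(31° + 85°) = sin 31° cos 85° + cos 31° sin 85° = 0.8988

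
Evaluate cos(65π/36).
cos(65π/36) = 0.8192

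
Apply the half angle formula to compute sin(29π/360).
sin(29π/360) = √((1 - cos 29π/180)/2) = 0.2504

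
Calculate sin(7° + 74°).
sin(7° + 74°) = sin 7° cos 74° + cos 7° sin 74° = 0.9877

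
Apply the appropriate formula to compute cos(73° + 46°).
cos(73° + 46°) = cos 73° cos 46° - sin 73° sin 46° = -0.4848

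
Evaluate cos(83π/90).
cos(83π/90) = -0.9703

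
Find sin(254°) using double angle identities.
sin(254°) = 2 sin 127° cos 127° = -0.9613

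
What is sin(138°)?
sin(138°) = 0.6691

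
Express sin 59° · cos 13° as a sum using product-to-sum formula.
sin 59° cos 13° = (1/2)[sin(59°+13°) + sin(59°-13°)]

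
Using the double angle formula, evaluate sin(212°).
sin(212°) = 2 sin 106° cos 106° = -0.5299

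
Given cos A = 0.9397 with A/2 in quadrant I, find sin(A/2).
sin(A/2) = ±√((1 - cos A)/2); positive since A/2 ∈ QI, so sin(A/2) = 0.1736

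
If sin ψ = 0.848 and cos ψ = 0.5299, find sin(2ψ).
sin(2ψ) = 2 sin ψ cos ψ = 0.8987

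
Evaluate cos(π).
cos(π) = -1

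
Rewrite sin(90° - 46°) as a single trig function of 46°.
sin(90° - 46°) = cos(46°)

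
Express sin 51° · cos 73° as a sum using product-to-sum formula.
sin 51° cos 73° = (1/2)[sin(51°+73°) + sin(51°-73°)]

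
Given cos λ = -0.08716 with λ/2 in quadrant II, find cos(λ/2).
cos(λ/2) = ±√((1 + cos λ)/2); negative since λ/2 ∈ QII, so cos(λ/2) = -0.6756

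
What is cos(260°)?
cos(260°) = -0.1736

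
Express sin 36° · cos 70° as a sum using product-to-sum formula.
sin 36° cos 70° = (1/2)[sin(36°+70°) + sin(36°-70°)]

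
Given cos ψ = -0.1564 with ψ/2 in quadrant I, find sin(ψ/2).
sin(ψ/2) = ±√((1 - cos ψ)/2); positive since ψ/2 ∈ QI, so sin(ψ/2) = 0.7604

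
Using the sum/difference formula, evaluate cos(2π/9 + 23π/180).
cos(2π/9 + 23π/180) = cos 2π/9 cos 23π/180 - sin 2π/9 sin 23π/180 = 0.454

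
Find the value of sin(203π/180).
sin(203π/180) = -0.3907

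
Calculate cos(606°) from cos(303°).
cos(606°) = cos²303° - sin²303° = -0.4067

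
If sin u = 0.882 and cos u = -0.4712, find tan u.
tan u = sin u / cos u = -1.872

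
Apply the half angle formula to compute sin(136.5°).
sin(136.5°) = √((1 - cos 273°)/2) = 0.6884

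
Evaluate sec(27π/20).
sec(27π/20) = -2.203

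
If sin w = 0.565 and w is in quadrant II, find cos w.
cos w = -0.8251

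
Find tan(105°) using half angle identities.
tan(105°) = sin 210° / (1 + cos 210°) = -(2+√3)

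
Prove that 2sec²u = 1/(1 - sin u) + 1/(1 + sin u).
RHS = [(1 + sin u) + (1 - sin u)] / [(1 - sin u)(1 + sin u)] = 2/(1 - sin²u) = 2/cos²u = 2sec²u = LHS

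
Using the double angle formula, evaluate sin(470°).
sin(470°) = 2 sin 235° cos 235° = 0.9397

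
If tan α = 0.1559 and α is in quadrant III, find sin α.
sin α = -0.154 (using tan²α + 1 = sec²α)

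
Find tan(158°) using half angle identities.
tan(158°) = sin 316° / (1 + cos 316°) = -0.404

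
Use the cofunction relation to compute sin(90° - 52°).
sin(90° - 52°) = cos(52°) = 0.6157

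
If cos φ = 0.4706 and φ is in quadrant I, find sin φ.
sin φ = 0.8823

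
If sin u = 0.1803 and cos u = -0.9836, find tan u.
tan u = sin u / cos u = -0.1833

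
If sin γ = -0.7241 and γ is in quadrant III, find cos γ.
cos γ = -0.6897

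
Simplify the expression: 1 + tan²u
1 + tan²u = sec²u (using Pythagorean identity)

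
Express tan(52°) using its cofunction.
tan(52°) = cot(90° - 52°) = cot(38°)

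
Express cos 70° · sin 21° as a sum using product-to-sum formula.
cos 70° sin 21° = (1/2)[sin(70°+21°) - sin(70°-21°)]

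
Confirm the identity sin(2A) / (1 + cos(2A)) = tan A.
LHS = 2 sin A cos A / (2cos²A) = sin A/cos A = tan A = RHS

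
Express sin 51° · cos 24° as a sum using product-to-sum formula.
sin 51° cos 24° = (1/2)[sin(51°+24°) + sin(51°-24°)]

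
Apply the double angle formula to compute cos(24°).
cos(24°) = cos²12° - sin²12° = 0.9135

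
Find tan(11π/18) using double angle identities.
tan(11π/18) = 2 tan 11π/36 / (1 - tan²11π/36) = -2.747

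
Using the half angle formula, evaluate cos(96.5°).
cos(96.5°) = -√((1 + cos 193°)/2) = -0.1132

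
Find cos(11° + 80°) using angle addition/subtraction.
cos(11° + 80°) = cos 11° cos 80° - sin 11° sin 80° = -0.01745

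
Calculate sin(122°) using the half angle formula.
sin(122°) = √((1 - cos 244°)/2) = 0.848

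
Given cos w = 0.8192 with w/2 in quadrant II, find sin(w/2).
sin(w/2) = ±√((1 - cos w)/2); positive since w/2 ∈ QII, so sin(w/2) = 0.3007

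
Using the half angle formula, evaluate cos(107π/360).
cos(107π/360) = √((1 + cos 107π/180)/2) = 0.5948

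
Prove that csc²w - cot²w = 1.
LHS = 1/sin²w - cos²w/sin²w = (1 - cos²w)/sin²w = sin²w/sin²w = 1 = RHS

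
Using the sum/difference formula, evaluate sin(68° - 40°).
sin(68° - 40°) = sin 68° cos 40° - cos 68° sin 40° = 0.4695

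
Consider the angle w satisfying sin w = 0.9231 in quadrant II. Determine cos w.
cos w = ±√(1 - sin²w) = -0.3846 (negative in QII)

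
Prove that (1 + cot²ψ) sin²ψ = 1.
LHS = csc²ψ · sin²ψ = (1/sin²ψ) · sin²ψ = 1 = RHS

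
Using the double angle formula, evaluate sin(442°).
sin(442°) = 2 sin 221° cos 221° = 0.9903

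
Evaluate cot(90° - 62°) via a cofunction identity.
cot(90° - 62°) = tan(62°) = 1.881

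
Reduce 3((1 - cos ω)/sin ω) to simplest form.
3((1 - cos ω)/sin ω) = 3(tan(ω/2)) (using Half angle)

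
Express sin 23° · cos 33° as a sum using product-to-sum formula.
sin 23° cos 33° = (1/2)[sin(23°+33°) + sin(23°-33°)]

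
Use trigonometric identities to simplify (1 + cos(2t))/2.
(1 + cos(2t))/2 = cos²t (using Power reduction)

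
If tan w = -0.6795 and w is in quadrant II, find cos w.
cos w = -0.8271 (using tan²w + 1 = sec²w)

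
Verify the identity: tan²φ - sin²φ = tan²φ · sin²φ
LHS = sin²φ/cos²φ - sin²φ = sin²φ(1/cos²φ - 1) = sin²φ · (1 - cos²φ)/cos²φ = sin²φ · sin²φ/cos²φ = sin²φ · tan²φ = RHS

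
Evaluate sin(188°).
sin(188°) = -0.1392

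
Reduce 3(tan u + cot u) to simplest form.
3(tan u + cot u) = 3(sec u csc u) (using Quotient identities)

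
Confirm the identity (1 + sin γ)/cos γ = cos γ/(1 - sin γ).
LHS = (1 + sin γ)(1 - sin γ) / (cos γ(1 - sin γ)) = (1 - sin²γ) / (cos γ(1 - sin γ)) = cos²γ / (cos γ(1 - sin γ)) = cos γ/(1 - sin γ) = RHS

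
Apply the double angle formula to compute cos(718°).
cos(718°) = cos²359° - sin²359° = 0.9994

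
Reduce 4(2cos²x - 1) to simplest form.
4(2cos²x - 1) = 4(cos(2x)) (using Double angle)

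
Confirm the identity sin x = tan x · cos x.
RHS = (sin x/cos x) · cos x = sin x = LHS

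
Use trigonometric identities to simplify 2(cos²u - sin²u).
2(cos²u - sin²u) = 2(cos(2u)) (using Double angle)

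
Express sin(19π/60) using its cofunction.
sin(19π/60) = cos(π/2 - 19π/60) = cos(11π/60)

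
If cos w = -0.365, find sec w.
sec w = 1/cos w = -2.74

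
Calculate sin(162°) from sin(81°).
sin(162°) = 2 sin 81° cos 81° = 0.309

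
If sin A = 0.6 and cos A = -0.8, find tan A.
tan A = sin A / cos A = -0.75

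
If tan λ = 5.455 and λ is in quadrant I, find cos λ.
cos λ = 0.1803 (using tan²λ + 1 = sec²λ)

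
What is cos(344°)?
cos(344°) = 0.9613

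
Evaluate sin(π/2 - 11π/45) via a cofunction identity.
sin(π/2 - 11π/45) = cos(11π/45) = 0.7193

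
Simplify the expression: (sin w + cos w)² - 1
(sin w + cos w)² - 1 = sin(2w) (using Pythagorean + double angle)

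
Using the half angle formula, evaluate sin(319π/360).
sin(319π/360) = √((1 - cos 319π/180)/2) = 0.3502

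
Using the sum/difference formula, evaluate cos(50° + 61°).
cos(50° + 61°) = cos 50° cos 61° - sin 50° sin 61° = -0.3584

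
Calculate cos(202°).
cos(202°) = -0.9272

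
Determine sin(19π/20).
sin(19π/20) = 0.1564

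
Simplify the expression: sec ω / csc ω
sec ω / csc ω = tan ω (using Reciprocal identities)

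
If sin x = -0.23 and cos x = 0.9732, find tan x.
tan x = sin x / cos x = -0.2363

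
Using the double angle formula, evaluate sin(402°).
sin(402°) = 2 sin 201° cos 201° = 0.6691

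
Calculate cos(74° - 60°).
cos(74° - 60°) = cos 74° cos 60° + sin 74° sin 60° = 0.9703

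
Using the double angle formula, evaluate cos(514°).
cos(514°) = cos²257° - sin²257° = -0.8988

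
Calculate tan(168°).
tan(168°) = -0.2126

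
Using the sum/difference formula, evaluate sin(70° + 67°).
sin(70° + 67°) = sin 70° cos 67° + cos 70° sin 67° = 0.682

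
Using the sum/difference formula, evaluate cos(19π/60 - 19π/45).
cos(19π/60 - 19π/45) = cos 19π/60 cos 19π/45 + sin 19π/60 sin 19π/45 = 0.9455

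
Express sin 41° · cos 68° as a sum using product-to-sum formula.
sin 41° cos 68° = (1/2)[sin(41°+68°) + sin(41°-68°)]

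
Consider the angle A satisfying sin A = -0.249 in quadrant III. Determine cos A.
cos A = ±√(1 - sin²A) = -0.9685 (negative in QIII)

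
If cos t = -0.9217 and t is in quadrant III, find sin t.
sin t = -0.3879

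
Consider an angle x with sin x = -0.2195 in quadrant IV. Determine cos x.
cos x = √(1 - sin²x) = 0.9756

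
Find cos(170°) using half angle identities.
cos(170°) = -√((1 + cos 340°)/2) = -0.9848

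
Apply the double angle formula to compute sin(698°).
sin(698°) = 2 sin 349° cos 349° = -0.3746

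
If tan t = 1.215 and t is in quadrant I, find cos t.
cos t = 0.6355 (using tan²t + 1 = sec²t)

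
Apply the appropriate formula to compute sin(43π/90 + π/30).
sin(43π/90 + π/30) = sin 43π/90 cos π/30 + cos 43π/90 sin π/30 = 0.9994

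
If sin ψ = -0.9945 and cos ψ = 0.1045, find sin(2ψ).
sin(2ψ) = 2 sin ψ cos ψ = -0.2079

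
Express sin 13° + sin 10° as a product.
sin 13° + sin 10° = 2 sin(11.5°) cos(1.5°)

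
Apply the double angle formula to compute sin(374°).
sin(374°) = 2 sin 187° cos 187° = 0.2419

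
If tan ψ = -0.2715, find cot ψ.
cot ψ = 1/tan ψ = -3.683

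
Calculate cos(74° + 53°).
cos(74° + 53°) = cos 74° cos 53° - sin 74° sin 53° = -0.6018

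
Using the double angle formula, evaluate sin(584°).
sin(584°) = 2 sin 292° cos 292° = -0.6947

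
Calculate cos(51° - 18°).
cos(51° - 18°) = cos 51° cos 18° + sin 51° sin 18° = 0.8387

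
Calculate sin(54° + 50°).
sin(54° + 50°) = sin 54° cos 50° + cos 54° sin 50° = 0.9703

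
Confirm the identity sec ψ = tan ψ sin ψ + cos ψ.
RHS = sin²ψ/cos ψ + cos ψ = (sin²ψ + cos²ψ)/cos ψ = 1/cos ψ = sec ψ = LHS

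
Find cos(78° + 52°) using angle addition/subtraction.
cos(78° + 52°) = cos 78° cos 52° - sin 78° sin 52° = -0.6428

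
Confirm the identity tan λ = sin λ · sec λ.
RHS = sin λ · (1/cos λ) = sin λ/cos λ = tan λ = LHS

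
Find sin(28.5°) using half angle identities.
sin(28.5°) = √((1 - cos 57°)/2) = 0.4772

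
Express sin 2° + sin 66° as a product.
sin 2° + sin 66° = 2 sin(34°) cos(-32°)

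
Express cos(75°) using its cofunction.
cos(75°) = sin(90° - 75°) = sin(15°)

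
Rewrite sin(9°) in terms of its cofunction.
sin(9°) = cos(90° - 9°) = cos(81°)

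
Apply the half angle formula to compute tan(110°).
tan(110°) = sin 220° / (1 + cos 220°) = -2.747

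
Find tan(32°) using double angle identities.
tan(32°) = 2 tan 16° / (1 - tan²16°) = 0.6249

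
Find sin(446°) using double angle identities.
sin(446°) = 2 sin 223° cos 223° = 0.9976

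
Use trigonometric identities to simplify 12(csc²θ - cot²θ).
12(csc²θ - cot²θ) = 12 (using Pythagorean identity)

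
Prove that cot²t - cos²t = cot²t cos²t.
LHS = cos²t/sin²t - cos²t = cos²t(1/sin²t - 1) = cos²t · (1 - sin²t)/sin²t = cos²t · cos²t/sin²t = cos²t · cot²t = RHS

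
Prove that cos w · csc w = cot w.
LHS = cos w · (1/sin w) = cos w/sin w = cot w = RHS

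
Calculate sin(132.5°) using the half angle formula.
sin(132.5°) = √((1 - cos 265°)/2) = 0.7373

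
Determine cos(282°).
cos(282°) = 0.2079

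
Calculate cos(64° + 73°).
cos(64° + 73°) = cos 64° cos 73° - sin 64° sin 73° = -0.7314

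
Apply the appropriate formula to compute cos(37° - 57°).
cos(37° - 57°) = cos 37° cos 57° + sin 37° sin 57° = 0.9397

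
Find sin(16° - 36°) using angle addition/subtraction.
sin(16° - 36°) = sin 16° cos 36° - cos 16° sin 36° = -0.342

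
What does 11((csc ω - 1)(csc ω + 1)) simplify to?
11((csc ω - 1)(csc ω + 1)) = 11(cot²ω) (using Diff. of squares)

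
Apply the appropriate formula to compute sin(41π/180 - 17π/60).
sin(41π/180 - 17π/60) = sin 41π/180 cos 17π/60 - cos 41π/180 sin 17π/60 = -0.1736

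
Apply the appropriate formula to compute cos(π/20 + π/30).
cos(π/20 + π/30) = cos π/20 cos π/30 - sin π/20 sin π/30 = (√6+√2)/4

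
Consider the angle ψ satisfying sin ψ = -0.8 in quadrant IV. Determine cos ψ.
cos ψ = √(1 - sin²ψ) = 0.6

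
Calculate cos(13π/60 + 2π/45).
cos(13π/60 + 2π/45) = cos 13π/60 cos 2π/45 - sin 13π/60 sin 2π/45 = 0.682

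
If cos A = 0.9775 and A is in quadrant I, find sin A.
sin A = 0.2109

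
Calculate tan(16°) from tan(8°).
tan(16°) = 2 tan 8° / (1 - tan²8°) = 0.2867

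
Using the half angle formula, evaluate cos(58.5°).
cos(58.5°) = √((1 + cos 117°)/2) = 0.5225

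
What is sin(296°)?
sin(296°) = -0.8988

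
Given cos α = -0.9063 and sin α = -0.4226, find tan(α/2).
tan(α/2) = sin α / (1 + cos α) = -4.51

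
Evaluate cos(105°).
cos(105°) = -(√6-√2)/4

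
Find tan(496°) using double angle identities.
tan(496°) = 2 tan 248° / (1 - tan²248°) = -0.9657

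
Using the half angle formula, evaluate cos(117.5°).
cos(117.5°) = -√((1 + cos 235°)/2) = -0.4617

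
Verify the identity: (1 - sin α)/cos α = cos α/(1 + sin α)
LHS = (1 - sin α)(1 + sin α) / (cos α(1 + sin α)) = (1 - sin²α) / (cos α(1 + sin α)) = cos²α / (cos α(1 + sin α)) = cos α/(1 + sin α) = RHS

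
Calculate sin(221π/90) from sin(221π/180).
sin(221π/90) = 2 sin 221π/180 cos 221π/180 = 0.9903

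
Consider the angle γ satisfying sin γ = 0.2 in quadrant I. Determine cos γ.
cos γ = √(1 - sin²γ) = 0.9798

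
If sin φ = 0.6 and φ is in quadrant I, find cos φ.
cos φ = 0.8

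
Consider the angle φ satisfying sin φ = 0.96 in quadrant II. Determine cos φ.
cos φ = ±√(1 - sin²φ) = -0.28 (negative in QII)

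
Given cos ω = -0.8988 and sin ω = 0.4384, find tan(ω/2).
tan(ω/2) = sin ω / (1 + cos ω) = 4.332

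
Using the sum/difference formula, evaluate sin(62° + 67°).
sin(62° + 67°) = sin 62° cos 67° + cos 62° sin 67° = 0.7771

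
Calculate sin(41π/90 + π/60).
sin(41π/90 + π/60) = sin 41π/90 cos π/60 + cos 41π/90 sin π/60 = 0.9962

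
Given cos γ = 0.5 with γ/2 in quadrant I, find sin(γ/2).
sin(γ/2) = ±√((1 - cos γ)/2); positive since γ/2 ∈ QI, so sin(γ/2) = 1/2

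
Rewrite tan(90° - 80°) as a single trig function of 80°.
tan(90° - 80°) = cot(80°)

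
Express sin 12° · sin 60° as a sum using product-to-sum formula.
sin 12° sin 60° = (1/2)[cos(12°-60°) - cos(12°+60°)]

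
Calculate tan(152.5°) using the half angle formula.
tan(152.5°) = sin 305° / (1 + cos 305°) = -0.5206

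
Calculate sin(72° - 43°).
sin(72° - 43°) = sin 72° cos 43° - cos 72° sin 43° = 0.4848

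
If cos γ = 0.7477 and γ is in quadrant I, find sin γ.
sin γ = 0.664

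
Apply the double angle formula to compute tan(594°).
tan(594°) = 2 tan 297° / (1 - tan²297°) = 1.376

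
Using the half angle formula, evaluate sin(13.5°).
sin(13.5°) = √((1 - cos 27°)/2) = 0.2334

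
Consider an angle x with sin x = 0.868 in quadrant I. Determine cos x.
cos x = √(1 - sin²x) = 0.4966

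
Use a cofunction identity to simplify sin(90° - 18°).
sin(90° - 18°) = cos(18°)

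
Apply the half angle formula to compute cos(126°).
cos(126°) = -√((1 + cos 252°)/2) = -0.5878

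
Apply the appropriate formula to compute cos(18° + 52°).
cos(18° + 52°) = cos 18° cos 52° - sin 18° sin 52° = 0.342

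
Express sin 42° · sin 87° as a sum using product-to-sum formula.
sin 42° sin 87° = (1/2)[cos(42°-87°) - cos(42°+87°)]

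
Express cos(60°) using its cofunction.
cos(60°) = sin(90° - 60°) = sin(30°)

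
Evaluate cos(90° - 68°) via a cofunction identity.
cos(90° - 68°) = sin(68°) = 0.9272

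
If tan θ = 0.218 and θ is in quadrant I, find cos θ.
cos θ = 0.9771 (using tan²θ + 1 = sec²θ)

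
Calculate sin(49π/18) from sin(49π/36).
sin(49π/18) = 2 sin 49π/36 cos 49π/36 = 0.766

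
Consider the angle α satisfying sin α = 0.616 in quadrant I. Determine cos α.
cos α = √(1 - sin²α) = 0.7877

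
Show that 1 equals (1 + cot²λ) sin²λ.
RHS = csc²λ · sin²λ = (1/sin²λ) · sin²λ = 1 = LHS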